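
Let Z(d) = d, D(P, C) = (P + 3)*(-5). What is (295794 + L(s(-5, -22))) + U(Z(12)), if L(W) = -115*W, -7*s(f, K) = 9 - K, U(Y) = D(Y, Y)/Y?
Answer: 8296317/28 ≈ 2.9630e+5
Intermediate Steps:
D(P, C) = -15 - 5*P (D(P, C) = (3 + P)*(-5) = -15 - 5*P)
U(Y) = (-15 - 5*Y)/Y
s(f, K) = -9/7 + K/7 (s(f, K) = -(9 - K)/7 = -9/7 + K/7)
(295794 + L(s(-5, -22))) + U(Z(12)) = (295794 - 115*(-9/7 + (⅐)*(-22))) + (-5 - 15/12) = (295794 - 115*(-9/7 - 22/7)) + (-5 - 15*1/12) = (295794 - 115*(-31/7)) + (-5 - 5/4) = (295794 + 3565/7) - 25/4 = 2074123/7 - 25/4 = 8296317/28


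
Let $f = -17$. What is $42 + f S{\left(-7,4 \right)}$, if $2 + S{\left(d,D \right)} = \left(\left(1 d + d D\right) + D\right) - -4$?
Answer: $535$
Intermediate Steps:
$S{\left(d,D \right)} = 2 + D + d + D d$ ($S{\left(d,D \right)} = -2 - \left(-4 - D - d - d D\right) = -2 + \left(\left(\left(d + D d\right) + D\right) + 4\right) = -2 + \left(\left(D + d + D d\right) + 4\right) = -2 + \left(4 + D + d + D d\right) = 2 + D + d + D d$)
$42 + f S{\left(-7,4 \right)} = 42 - 17 \left(2 + 4 - 7 + 4 \left(-7\right)\right) = 42 - 17 \left(2 + 4 - 7 - 28\right) = 42 - -493 = 42 + 493 = 535$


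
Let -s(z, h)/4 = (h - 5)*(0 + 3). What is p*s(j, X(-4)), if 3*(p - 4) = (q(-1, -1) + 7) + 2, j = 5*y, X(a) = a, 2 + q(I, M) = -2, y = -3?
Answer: 612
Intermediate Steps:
q(I, M) = -4 (q(I, M) = -2 - 2 = -4)
j = -15 (j = 5*(-3) = -15)
p = 17/3 (p = 4 + ((-4 + 7) + 2)/3 = 4 + (3 + 2)/3 = 4 + (⅓)*5 = 4 + 5/3 = 17/3 ≈ 5.6667)
s(z, h) = 60 - 12*h (s(z, h) = -4*(h - 5)*(0 + 3) = -4*(-5 + h)*3 = -4*(-15 + 3*h) = 60 - 12*h)
p*s(j, X(-4)) = 17*(60 - 12*(-4))/3 = 17*(60 + 48)/3 = (17/3)*108 = 612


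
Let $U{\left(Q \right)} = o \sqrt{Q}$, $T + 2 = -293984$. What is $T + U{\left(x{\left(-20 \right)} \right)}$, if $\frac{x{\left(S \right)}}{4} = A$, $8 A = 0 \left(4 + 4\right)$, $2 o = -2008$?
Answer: $-293986$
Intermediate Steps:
$T = -293986$ ($T = -2 - 293984 = -293986$)
$o = -1004$ ($o = \frac{1}{2} \left(-2008\right) = -1004$)
$A = 0$ ($A = \frac{0 \left(4 + 4\right)}{8} = \frac{0 \cdot 8}{8} = \frac{1}{8} \cdot 0 = 0$)
$x{\left(S \right)} = 0$ ($x{\left(S \right)} = 4 \cdot 0 = 0$)
$U{\left(Q \right)} = - 1004 \sqrt{Q}$
$T + U{\left(x{\left(-20 \right)} \right)} = -293986 - 1004 \sqrt{0} = -293986 - 0 = -293986 + 0 = -293986$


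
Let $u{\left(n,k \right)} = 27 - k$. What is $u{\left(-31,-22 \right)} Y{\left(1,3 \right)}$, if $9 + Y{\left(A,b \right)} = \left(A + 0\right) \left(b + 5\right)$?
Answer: $-49$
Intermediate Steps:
$Y{\left(A,b \right)} = -9 + A \left(5 + b\right)$ ($Y{\left(A,b \right)} = -9 + \left(A + 0\right) \left(b + 5\right) = -9 + A \left(5 + b\right)$)
$u{\left(-31,-22 \right)} Y{\left(1,3 \right)} = \left(27 - -22\right) \left(-9 + 5 \cdot 1 + 1 \cdot 3\right) = \left(27 + 22\right) \left(-9 + 5 + 3\right) = 49 \left(-1\right) = -49$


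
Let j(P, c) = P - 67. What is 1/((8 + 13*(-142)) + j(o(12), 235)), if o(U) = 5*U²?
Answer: -1/1185 ≈ -0.00084388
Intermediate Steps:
j(P, c) = -67 + P
1/((8 + 13*(-142)) + j(o(12), 235)) = 1/((8 + 13*(-142)) + (-67 + 5*12²)) = 1/((8 - 1846) + (-67 + 5*144)) = 1/(-1838 + (-67 + 720)) = 1/(-1838 + 653) = 1/(-1185) = -1/1185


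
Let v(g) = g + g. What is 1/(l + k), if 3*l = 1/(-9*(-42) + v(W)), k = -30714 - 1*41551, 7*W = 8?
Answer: -7986/577108283 ≈ -1.3838e-5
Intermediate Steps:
W = 8/7 (W = (⅐)*8 = 8/7 ≈ 1.1429)
v(g) = 2*g
k = -72265 (k = -30714 - 41551 = -72265)
l = 7/7986 (l = 1/(3*(-9*(-42) + 2*(8/7))) = 1/(3*(378 + 16/7)) = 1/(3*(2662/7)) = (⅓)*(7/2662) = 7/7986 ≈ 0.00087653)
1/(l + k) = 1/(7/7986 - 72265) = 1/(-577108283/7986) = -7986/577108283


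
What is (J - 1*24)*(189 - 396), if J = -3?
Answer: 5589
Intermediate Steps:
(J - 1*24)*(189 - 396) = (-3 - 1*24)*(189 - 396) = (-3 - 24)*(-207) = -27*(-207) = 5589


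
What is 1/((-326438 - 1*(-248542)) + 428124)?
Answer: 1/350228 ≈ 2.8553e-6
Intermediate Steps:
1/((-326438 - 1*(-248542)) + 428124) = 1/((-326438 + 248542) + 428124) = 1/(-77896 + 428124) = 1/350228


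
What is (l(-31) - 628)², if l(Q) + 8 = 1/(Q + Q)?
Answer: 1554961489/3844 ≈ 4.0452e+5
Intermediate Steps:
l(Q) = -8 + 1/(2*Q) (l(Q) = -8 + 1/(Q + Q) = -8 + 1/(2*Q))
(l(-31) - 628)² = ((-8 + (½)/(-31)) - 628)² = ((-8 + (½)*(-1/31)) - 628)² = ((-8 - 1/62) - 628)² = (-497/62 - 628)² = (-39433/62)² = 1554961489/3844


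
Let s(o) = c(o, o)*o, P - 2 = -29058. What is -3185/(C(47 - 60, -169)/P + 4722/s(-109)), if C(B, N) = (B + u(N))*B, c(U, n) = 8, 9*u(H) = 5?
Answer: 1134812952/1931393 ≈ 587.56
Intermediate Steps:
u(H) = 5/9 (u(H) = (⅑)*5 = 5/9)
P = -29056 (P = 2 - 29058 = -29056)
s(o) = 8*o
C(B, N) = B*(5/9 + B) (C(B, N) = (B + 5/9)*B = (5/9 + B)*B = B*(5/9 + B))
-3185/(C(47 - 60, -169)/P + 4722/s(-109)) = -3185/(((47 - 60)*(5 + 9*(47 - 60))/9)/(-29056) + 4722/((8*(-109)))) = -3185/(((⅑)*(-13)*(5 + 9*(-13)))*(-1/29056) + 4722/(-872)) = -3185/(((⅑)*(-13)*(5 - 117))*(-1/29056) + 4722*(-1/872)) = -3185/(((⅑)*(-13)*(-112))*(-1/29056) - 2361/436) = -3185/((1456/9)*(-1/29056) - 2361/436) = -3185/(-91/16344 - 2361/436) = -3185/(-9656965/1781496) = -3185*(-1781496/9656965) = 1134812952/1931393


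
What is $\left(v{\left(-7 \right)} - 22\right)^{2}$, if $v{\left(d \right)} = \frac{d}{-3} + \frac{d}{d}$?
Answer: $\frac{3136}{9} \approx 348.44$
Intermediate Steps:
$v{\left(d \right)} = 1 - \frac{d}{3}$ ($v{\left(d \right)} = d \left(- \frac{1}{3}\right) + 1 = - \frac{d}{3} + 1 = 1 - \frac{d}{3}$)
$\left(v{\left(-7 \right)} - 22\right)^{2} = \left(\left(1 - - \frac{7}{3}\right) - 22\right)^{2} = \left(\left(1 + \frac{7}{3}\right) - 22\right)^{2} = \left(\frac{10}{3} - 22\right)^{2} = \left(- \frac{56}{3}\right)^{2} = \frac{3136}{9}$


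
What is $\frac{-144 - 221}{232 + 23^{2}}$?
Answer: $- \frac{365}{761} \approx -0.47963$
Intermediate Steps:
$\frac{-144 - 221}{232 + 23^{2}} = - \frac{365}{232 + 529} = - \frac{365}{761}$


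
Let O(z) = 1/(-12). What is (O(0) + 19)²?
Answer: 51529/144 ≈ 357.84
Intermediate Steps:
O(z) = -1/12 (O(z) = 1*(-1/12) = -1/12)
(O(0) + 19)² = (-1/12 + 19)² = (227/12)² = 51529/144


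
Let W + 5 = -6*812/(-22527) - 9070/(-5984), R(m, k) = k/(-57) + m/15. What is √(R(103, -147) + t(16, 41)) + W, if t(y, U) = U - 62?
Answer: -73422317/22466928 + I*√938505/285 ≈ -3.268 + 3.3992*I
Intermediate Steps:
t(y, U) = -62 + U
R(m, k) = -k/57 + m/15 (R(m, k) = k*(-1/57) + m*(1/15) = -k/57 + m/15)
W = -73422317/22466928 (W = -5 + (-6*812/(-22527) - 9070/(-5984)) = -5 + (-4872*(-1/22527) - 9070*(-1/5984)) = -5 + (1624/7509 + 4535/2992) = -5 + 38912323/22466928 = -73422317/22466928 ≈ -3.2680)
√(R(103, -147) + t(16, 41)) + W = √((-1/57*(-147) + (1/15)*103) + (-62 + 41)) - 73422317/22466928 = √((49/19 + 103/15) - 21) - 73422317/22466928 = √(2692/285 - 21) - 73422317/22466928 = √(-3293/285) - 73422317/22466928 = I*√938505/285 - 73422317/22466928 = -73422317/22466928 + I*√938505/285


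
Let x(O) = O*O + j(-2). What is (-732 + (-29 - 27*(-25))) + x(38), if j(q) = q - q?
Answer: 1358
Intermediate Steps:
j(q) = 0
x(O) = O² (x(O) = O*O + 0 = O² + 0 = O²)
(-732 + (-29 - 27*(-25))) + x(38) = (-732 + (-29 - 27*(-25))) + 38² = (-732 + (-29 + 675)) + 1444 = (-732 + 646) + 1444 = -86 + 1444 = 1358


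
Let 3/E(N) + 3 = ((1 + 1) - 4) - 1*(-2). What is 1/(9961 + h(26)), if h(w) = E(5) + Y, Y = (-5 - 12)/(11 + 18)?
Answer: 29/288823 ≈ 0.00010041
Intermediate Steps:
E(N) = -1 (E(N) = 3/(-3 + (((1 + 1) - 4) - 1*(-2))) = 3/(-3 + ((2 - 4) + 2)) = 3/(-3 + (-2 + 2)) = 3/(-3 + 0) = 3/(-3) = 3*(-⅓) = -1)
Y = -17/29 ≈ -0.58621
h(w) = -46/29 (h(w) = -1 - 17/29 = -46/29)
1/(9961 + h(26)) = 1/(9961 - 46/29) = 1/(288823/29) = 29/288823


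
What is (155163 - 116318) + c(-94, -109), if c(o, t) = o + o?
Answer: 38657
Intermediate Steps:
c(o, t) = 2*o
(155163 - 116318) + c(-94, -109) = (155163 - 116318) + 2*(-94) = 38845 - 188 = 38657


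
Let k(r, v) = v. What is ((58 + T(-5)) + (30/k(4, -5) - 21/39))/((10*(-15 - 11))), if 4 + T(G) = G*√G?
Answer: -617/3380 + I*√5/52 ≈ -0.18254 + 0.043001*I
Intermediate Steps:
T(G) = -4 + G^(3/2) (T(G) = -4 + G*√G = -4 + G^(3/2))
((58 + T(-5)) + (30/k(4, -5) - 21/39))/((10*(-15 - 11))) = ((58 + (-4 + (-5)^(3/2))) + (30/(-5) - 21/39))/((10*(-15 - 11))) = ((58 + (-4 - 5*I*√5)) + (30*(-⅕) - 21*1/39))/((10*(-26))) = ((54 - 5*I*√5) + (-6 - 7/13))/(-260) = ((54 - 5*I*√5) - 85/13)*(-1/260) = (617/13 - 5*I*√5)*(-1/260) = -617/3380 + I*√5/52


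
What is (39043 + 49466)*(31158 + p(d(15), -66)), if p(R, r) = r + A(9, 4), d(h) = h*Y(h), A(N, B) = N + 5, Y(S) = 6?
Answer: 2753160954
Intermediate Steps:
A(N, B) = 5 + N
d(h) = 6*h (d(h) = h*6 = 6*h)
p(R, r) = 14 + r (p(R, r) = r + (5 + 9) = r + 14 = 14 + r)
(39043 + 49466)*(31158 + p(d(15), -66)) = (39043 + 49466)*(31158 + (14 - 66)) = 88509*(31158 - 52) = 88509*31106 = 2753160954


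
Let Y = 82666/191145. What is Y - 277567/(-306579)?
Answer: 26133067943/19533680985 ≈ 1.3378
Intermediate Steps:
Y = 82666/191145 (Y = 82666*(1/191145) = 82666/191145 ≈ 0.43248)
Y - 277567/(-306579) = 82666/191145 - 277567/(-306579) = 82666/191145 - 277567*(-1/306579) = 82666/191145 + 277567/306579 = 26133067943/19533680985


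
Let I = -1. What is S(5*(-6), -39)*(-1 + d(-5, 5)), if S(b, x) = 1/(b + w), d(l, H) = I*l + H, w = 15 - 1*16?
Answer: -9/31 ≈ -0.29032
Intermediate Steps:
w = -1 (w = 15 - 16 = -1)
d(l, H) = H - l (d(l, H) = -l + H = H - l)
S(b, x) = 1/(-1 + b) (S(b, x) = 1/(b - 1) = 1/(-1 + b))
S(5*(-6), -39)*(-1 + d(-5, 5)) = (-1 + (5 - 1*(-5)))/(-1 + 5*(-6)) = (-1 + (5 + 5))/(-1 - 30) = (-1 + 10)/(-31) = -1/31*9 = -9/31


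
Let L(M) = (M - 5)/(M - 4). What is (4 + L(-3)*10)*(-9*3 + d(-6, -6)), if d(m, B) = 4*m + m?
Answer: -6156/7 ≈ -879.43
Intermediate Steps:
L(M) = (-5 + M)/(-4 + M)
d(m, B) = 5*m
(4 + L(-3)*10)*(-9*3 + d(-6, -6)) = (4 + ((-5 - 3)/(-4 - 3))*10)*(-9*3 + 5*(-6)) = (4 + (-8/(-7))*10)*(-27 - 30) = (4 - ⅐*(-8)*10)*(-57) = (4 + (8/7)*10)*(-57) = (4 + 80/7)*(-57) = (108/7)*(-57) = -6156/7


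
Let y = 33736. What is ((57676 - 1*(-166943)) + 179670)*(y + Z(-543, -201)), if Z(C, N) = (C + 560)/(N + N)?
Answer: 1827636265365/134 ≈ 1.3639e+10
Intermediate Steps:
Z(C, N) = (560 + C)/(2*N) (Z(C, N) = (560 + C)/((2*N)) = (560 + C)*(1/(2*N)) = (560 + C)/(2*N))
((57676 - 1*(-166943)) + 179670)*(y + Z(-543, -201)) = ((57676 - 1*(-166943)) + 179670)*(33736 + (½)*(560 - 543)/(-201)) = ((57676 + 166943) + 179670)*(33736 + (½)*(-1/201)*17) = (224619 + 179670)*(33736 - 17/402) = 404289*(13561855/402) = 1827636265365/134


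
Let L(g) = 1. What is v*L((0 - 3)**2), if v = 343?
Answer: 343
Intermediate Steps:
v*L((0 - 3)**2) = 343*1 = 343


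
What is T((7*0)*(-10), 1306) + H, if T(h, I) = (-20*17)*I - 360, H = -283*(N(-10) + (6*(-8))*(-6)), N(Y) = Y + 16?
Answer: -527602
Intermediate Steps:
N(Y) = 16 + Y
H = -83202 (H = -283*((16 - 10) + (6*(-8))*(-6)) = -283*(6 - 48*(-6)) = -283*(6 + 288) = -283*294 = -83202)
T(h, I) = -360 - 340*I (T(h, I) = -340*I - 360 = -360 - 340*I)
T((7*0)*(-10), 1306) + H = (-360 - 340*1306) - 83202 = (-360 - 444040) - 83202 = -444400 - 83202 = -527602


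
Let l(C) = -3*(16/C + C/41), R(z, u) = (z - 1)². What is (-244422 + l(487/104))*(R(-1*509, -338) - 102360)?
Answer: -20016452834523585/519142 ≈ -3.8557e+10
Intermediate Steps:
R(z, u) = (-1 + z)²
l(C) = -48/C - 3*C/41 (l(C) = -3*(16/C + C*(1/41)) = -3*(16/C + C/41) = -48/C - 3*C/41)
(-244422 + l(487/104))*(R(-1*509, -338) - 102360) = (-244422 + (-48/(487/104) - 1461/(41*104)))*((-1 - 1*509)² - 102360) = (-244422 + (-48/(487*(1/104)) - 1461/(41*104)))*((-1 - 509)² - 102360) = (-244422 + (-48/487/104 - 3/41*487/104))*((-510)² - 102360) = (-244422 + (-48*104/487 - 1461/4264))*(260100 - 102360) = (-244422 + (-4992/487 - 1461/4264))*157740 = (-244422 - 21997395/2076568)*157740 = -507580901091/2076568*157740 = -20016452834523585/519142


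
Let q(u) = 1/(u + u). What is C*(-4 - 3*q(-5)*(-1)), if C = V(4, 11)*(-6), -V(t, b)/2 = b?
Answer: -2838/5 ≈ -567.60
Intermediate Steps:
q(u) = 1/(2*u)
V(t, b) = -2*b
C = 132 (C = -2*11*(-6) = -22*(-6) = 132)
C*(-4 - 3*q(-5)*(-1)) = 132*(-4 - 3/(2*(-5))*(-1)) = 132*(-4 - 3*(-1)/(2*5)*(-1)) = 132*(-4 - 3*(-⅒)*(-1)) = 132*(-4 + (3/10)*(-1)) = 132*(-4 - 3/10) = 132*(-43/10) = -2838/5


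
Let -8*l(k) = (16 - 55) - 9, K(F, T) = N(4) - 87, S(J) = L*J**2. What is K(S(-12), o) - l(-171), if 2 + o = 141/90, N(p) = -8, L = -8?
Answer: -101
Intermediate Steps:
S(J) = -8*J**2
o = -13/30 (o = -2 + 141/90 = -2 + 141*(1/90) = -2 + 47/30 = -13/30 ≈ -0.43333)
K(F, T) = -95 (K(F, T) = -8 - 87 = -95)
l(k) = 6 (l(k) = -((16 - 55) - 9)/8 = -(-39 - 9)/8 = -1/8*(-48) = 6)
K(S(-12), o) - l(-171) = -95 - 1*6 = -95 - 6 = -101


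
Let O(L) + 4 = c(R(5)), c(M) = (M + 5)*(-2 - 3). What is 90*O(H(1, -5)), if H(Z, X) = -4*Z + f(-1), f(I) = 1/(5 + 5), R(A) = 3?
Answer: -3960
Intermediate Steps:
f(I) = 1/10
c(M) = -25 - 5*M (c(M) = (5 + M)*(-5) = -25 - 5*M)
H(Z, X) = 1/10 - 4*Z (H(Z, X) = -4*Z + 1/10 = 1/10 - 4*Z)
O(L) = -44 (O(L) = -4 + (-25 - 5*3) = -4 + (-25 - 15) = -4 - 40 = -44)
90*O(H(1, -5)) = 90*(-44) = -3960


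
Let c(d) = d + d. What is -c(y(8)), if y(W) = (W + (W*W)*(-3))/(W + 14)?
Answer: 184/11 ≈ 16.727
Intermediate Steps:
y(W) = (W - 3*W²)/(14 + W) (y(W) = (W + W²*(-3))/(14 + W) = (W - 3*W²)/(14 + W))
c(d) = 2*d
-c(y(8)) = -2*8*(1 - 3*8)/(14 + 8) = -2*8*(1 - 24)/22 = -2*8*(1/22)*(-23) = -2*(-92)/11 = -1*(-184/11) = 184/11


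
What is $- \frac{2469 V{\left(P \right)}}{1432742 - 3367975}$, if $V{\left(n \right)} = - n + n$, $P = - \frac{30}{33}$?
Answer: $0$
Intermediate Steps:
$P = - \frac{10}{11}$ ($P = \left(-30\right) \frac{1}{33} = - \frac{10}{11} \approx -0.90909$)
$V{\left(n \right)} = 0$
$- \frac{2469 V{\left(P \right)}}{1432742 - 3367975} = - \frac{2469 \cdot 0}{1432742 - 3367975} = - \frac{0}{1432742 - 3367975} = - \frac{0}{-1935233} = - \frac{0 \left(-1\right)}{1935233} = \left(-1\right) 0 = 0$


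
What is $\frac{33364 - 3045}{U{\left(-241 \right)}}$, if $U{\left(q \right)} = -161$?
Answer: $- \frac{30319}{161} \approx -188.32$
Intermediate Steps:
$\frac{33364 - 3045}{U{\left(-241 \right)}} = \frac{33364 - 3045}{-161} = \left(33364 - 3045\right) \left(- \frac{1}{161}\right) = 30319 \left(- \frac{1}{161}\right) = - \frac{30319}{161}$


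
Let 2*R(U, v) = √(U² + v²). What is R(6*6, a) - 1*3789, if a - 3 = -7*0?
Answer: -3789 + 3*√145/2 ≈ -3770.9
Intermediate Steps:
a = 3 (a = 3 - 7*0 = 3 + 0 = 3)
R(U, v) = √(U² + v²)/2
R(6*6, a) - 1*3789 = √((6*6)² + 3²)/2 - 1*3789 = √(36² + 9)/2 - 3789 = √(1296 + 9)/2 - 3789 = √1305/2 - 3789 = (3*√145)/2 - 3789 = 3*√145/2 - 3789 = -3789 + 3*√145/2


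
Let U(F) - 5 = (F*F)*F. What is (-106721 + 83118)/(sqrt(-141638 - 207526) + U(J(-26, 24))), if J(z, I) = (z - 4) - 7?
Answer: 298861186/641392267 + 70809*I*sqrt(9699)/1282784534 ≈ 0.46596 + 0.0054362*I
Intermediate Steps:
J(z, I) = -11 + z (J(z, I) = (-4 + z) - 7 = -11 + z)
U(F) = 5 + F**3 (U(F) = 5 + (F*F)*F = 5 + F**2*F = 5 + F**3)
(-106721 + 83118)/(sqrt(-141638 - 207526) + U(J(-26, 24))) = (-106721 + 83118)/(sqrt(-141638 - 207526) + (5 + (-11 - 26)**3)) = -23603/(sqrt(-349164) + (5 + (-37)**3)) = -23603/(6*I*sqrt(9699) + (5 - 50653)) = -23603/(6*I*sqrt(9699) - 50648) = -23603/(-50648 + 6*I*sqrt(9699))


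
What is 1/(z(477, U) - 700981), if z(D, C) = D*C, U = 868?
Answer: -1/286945 ≈ -3.4850e-6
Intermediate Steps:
z(D, C) = C*D
1/(z(477, U) - 700981) = 1/(868*477 - 700981) = 1/(414036 - 700981) = 1/(-286945) = -1/286945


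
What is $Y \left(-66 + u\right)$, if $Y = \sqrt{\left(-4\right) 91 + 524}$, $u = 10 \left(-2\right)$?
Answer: $- 344 \sqrt{10} \approx -1087.8$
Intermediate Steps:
$u = -20$
$Y = 4 \sqrt{10}$ ($Y = \sqrt{-364 + 524} = \sqrt{160} = 4 \sqrt{10} \approx 12.649$)
$Y \left(-66 + u\right) = 4 \sqrt{10} \left(-66 - 20\right) = 4 \sqrt{10} \left(-86\right) = - 344 \sqrt{10}$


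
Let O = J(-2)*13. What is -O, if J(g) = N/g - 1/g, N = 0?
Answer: -13/2 ≈ -6.5000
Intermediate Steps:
J(g) = -1/g (J(g) = 0/g - 1/g = 0 - 1/g = -1/g)
O = 13/2 (O = -1/(-2)*13 = -1*(-½)*13 = (½)*13 = 13/2 ≈ 6.5000)
-O = -1*13/2 = -13/2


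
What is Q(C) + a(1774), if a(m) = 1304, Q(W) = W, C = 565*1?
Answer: 1869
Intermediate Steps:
C = 565
Q(C) + a(1774) = 565 + 1304 = 1869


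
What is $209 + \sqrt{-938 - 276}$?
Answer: $209 + i \sqrt{1214} \approx 209.0 + 34.843 i$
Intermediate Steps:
$209 + \sqrt{-938 - 276} = 209 + \sqrt{-1214} = 209 + i \sqrt{1214}$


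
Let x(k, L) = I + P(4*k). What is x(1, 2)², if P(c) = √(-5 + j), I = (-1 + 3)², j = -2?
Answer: (4 + I*√7)² ≈ 9.0 + 21.166*I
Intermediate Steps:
I = 4 (I = 2² = 4)
P(c) = I*√7 (P(c) = √(-5 - 2) = √(-7) = I*√7)
x(k, L) = 4 + I*√7
x(1, 2)² = (4 + I*√7)²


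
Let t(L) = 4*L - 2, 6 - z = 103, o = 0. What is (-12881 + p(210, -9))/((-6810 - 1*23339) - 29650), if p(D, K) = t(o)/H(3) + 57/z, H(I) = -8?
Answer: 4997959/23202012 ≈ 0.21541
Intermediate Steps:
z = -97 (z = 6 - 1*103 = 6 - 103 = -97)
t(L) = -2 + 4*L
p(D, K) = -131/388 (p(D, K) = (-2 + 4*0)/(-8) + 57/(-97) = (-2 + 0)*(-⅛) + 57*(-1/97) = -2*(-⅛) - 57/97 = ¼ - 57/97 = -131/388)
(-12881 + p(210, -9))/((-6810 - 1*23339) - 29650) = (-12881 - 131/388)/((-6810 - 1*23339) - 29650) = -4997959/(388*((-6810 - 23339) - 29650)) = -4997959/(388*(-30149 - 29650)) = -4997959/388/(-59799) = -4997959/388*(-1/59799) = 4997959/23202012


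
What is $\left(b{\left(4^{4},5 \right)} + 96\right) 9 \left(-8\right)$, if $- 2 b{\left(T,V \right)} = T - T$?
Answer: $-6912$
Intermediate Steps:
$b{\left(T,V \right)} = 0$ ($b{\left(T,V \right)} = - \frac{T - T}{2} = \left(- \frac{1}{2}\right) 0 = 0$)
$\left(b{\left(4^{4},5 \right)} + 96\right) 9 \left(-8\right) = \left(0 + 96\right) 9 \left(-8\right) = 96 \left(-72\right) = -6912$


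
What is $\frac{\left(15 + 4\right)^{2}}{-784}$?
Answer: $- \frac{361}{784} \approx -0.46046$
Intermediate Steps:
$\frac{\left(15 + 4\right)^{2}}{-784} = 19^{2} \left(- \frac{1}{784}\right) = 361 \left(- \frac{1}{784}\right) = - \frac{361}{784}$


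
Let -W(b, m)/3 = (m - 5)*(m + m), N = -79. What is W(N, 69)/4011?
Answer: -8832/1337 ≈ -6.6058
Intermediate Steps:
W(b, m) = -6*m*(-5 + m) (W(b, m) = -3*(m - 5)*(m + m) = -3*(-5 + m)*2*m = -6*m*(-5 + m))
W(N, 69)/4011 = (6*69*(5 - 1*69))/4011 = (6*69*(5 - 69))*(1/4011) = (6*69*(-64))*(1/4011) = -26496*1/4011 = -8832/1337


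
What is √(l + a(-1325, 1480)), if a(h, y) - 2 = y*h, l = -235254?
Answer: 6*I*√61007 ≈ 1482.0*I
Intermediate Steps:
a(h, y) = 2 + h*y (a(h, y) = 2 + y*h = 2 + h*y)
√(l + a(-1325, 1480)) = √(-235254 + (2 - 1325*1480)) = √(-235254 + (2 - 1961000)) = √(-235254 - 1960998) = √(-2196252) = 6*I*√61007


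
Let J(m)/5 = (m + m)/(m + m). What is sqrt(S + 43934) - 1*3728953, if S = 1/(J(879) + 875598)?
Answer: -3728953 + sqrt(33683346079173409)/875603 ≈ -3.7287e+6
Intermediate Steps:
J(m) = 5 (J(m) = 5*((m + m)/(m + m)) = 5*((2*m)/((2*m))) = 5*((2*m)*(1/(2*m))) = 5*1 = 5)
S = 1/875603 (S = 1/(5 + 875598) = 1/875603 ≈ 1.1421e-6)
sqrt(S + 43934) - 1*3728953 = sqrt(1/875603 + 43934) - 1*3728953 = sqrt(38468742203/875603) - 3728953 = sqrt(33683346079173409)/875603 - 3728953 = -3728953 + sqrt(33683346079173409)/875603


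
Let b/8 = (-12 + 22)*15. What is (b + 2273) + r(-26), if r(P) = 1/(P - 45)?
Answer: 246582/71 ≈ 3473.0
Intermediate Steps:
b = 1200 (b = 8*((-12 + 22)*15) = 8*(10*15) = 8*150 = 1200)
r(P) = 1/(-45 + P)
(b + 2273) + r(-26) = (1200 + 2273) + 1/(-45 - 26) = 3473 + 1/(-71) = 3473 - 1/71 = 246582/71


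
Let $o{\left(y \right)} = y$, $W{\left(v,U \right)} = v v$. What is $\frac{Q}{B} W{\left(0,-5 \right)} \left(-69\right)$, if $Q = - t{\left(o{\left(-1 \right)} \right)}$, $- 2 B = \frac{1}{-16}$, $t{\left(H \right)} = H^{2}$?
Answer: $0$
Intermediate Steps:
$W{\left(v,U \right)} = v^{2}$
$B = \frac{1}{32}$ ($B = - \frac{1}{2 \left(-16\right)} = \left(- \frac{1}{2}\right) \left(- \frac{1}{16}\right) = \frac{1}{32} \approx 0.03125$)
$Q = -1$ ($Q = - \left(-1\right)^{2} = \left(-1\right) 1 = -1$)
$\frac{Q}{B} W{\left(0,-5 \right)} \left(-69\right) = - \frac{1}{\frac{1}{32}} \cdot 0^{2} \left(-69\right) = \left(-1\right) 32 \cdot 0 \left(-69\right) = \left(-32\right) 0 \left(-69\right) = 0 \left(-69\right) = 0$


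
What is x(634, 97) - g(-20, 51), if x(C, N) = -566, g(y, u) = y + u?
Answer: -597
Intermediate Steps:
g(y, u) = u + y
x(634, 97) - g(-20, 51) = -566 - (51 - 20) = -566 - 1*31 = -566 - 31 = -597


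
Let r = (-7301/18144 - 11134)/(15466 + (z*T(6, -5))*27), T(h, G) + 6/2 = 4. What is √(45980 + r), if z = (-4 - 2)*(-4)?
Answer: √15472986996510533/580104 ≈ 214.43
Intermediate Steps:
z = 24 (z = -6*(-4) = 24)
T(h, G) = 1 (T(h, G) = -3 + 4 = 1)
r = -28860371/41767488 (r = (-7301/18144 - 11134)/(15466 + (24*1)*27) = (-7301*1/18144 - 11134)/(15466 + 24*27) = (-1043/2592 - 11134)/(15466 + 648) = -28860371/2592/16114 = -28860371/2592*1/16114 = -28860371/41767488 ≈ -0.69098)
√(45980 + r) = √(45980 - 28860371/41767488) = √(1920440237869/41767488) = √15472986996510533/580104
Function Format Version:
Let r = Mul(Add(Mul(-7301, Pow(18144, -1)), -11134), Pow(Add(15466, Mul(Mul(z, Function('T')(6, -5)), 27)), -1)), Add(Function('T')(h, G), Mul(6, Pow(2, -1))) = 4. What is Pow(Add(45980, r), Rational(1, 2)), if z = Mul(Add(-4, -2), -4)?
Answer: Mul(Rational(1, 580104), Pow(15472986996510533, Rational(1, 2))) ≈ 214.43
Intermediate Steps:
z = 24 (z = Mul(-6, -4) = 24)
Function('T')(h, G) = 1 (Function('T')(h, G) = Add(-3, 4) = 1)
r = Rational(-28860371, 41767488) (r = Mul(Add(Mul(-7301, Pow(18144, -1)), -11134), Pow(Add(15466, Mul(Mul(24, 1), 27)), -1)) = Mul(Add(Mul(-7301, Rational(1, 18144)), -11134), Pow(Add(15466, Mul(24, 27)), -1)) = Mul(Add(Rational(-1043, 2592), -11134), Pow(Add(15466, 648), -1)) = Mul(Rational(-28860371, 2592), Pow(16114, -1)) = Mul(Rational(-28860371, 2592), Rational(1, 16114)) = Rational(-28860371, 41767488) ≈ -0.69098)
Pow(Add(45980, r), Rational(1, 2)) = Pow(Add(45980, Rational(-28860371, 41767488)), Rational(1, 2)) = Pow(Rational(1920440237869, 41767488), Rational(1, 2)) = Mul(Rational(1, 580104), Pow(15472986996510533, Rational(1, 2)))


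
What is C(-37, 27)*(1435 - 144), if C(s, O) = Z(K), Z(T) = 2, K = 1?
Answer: 2582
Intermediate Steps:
C(s, O) = 2
C(-37, 27)*(1435 - 144) = 2*(1435 - 144) = 2*1291 = 2582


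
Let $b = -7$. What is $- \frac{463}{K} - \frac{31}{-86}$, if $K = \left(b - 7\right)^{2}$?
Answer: $- \frac{16871}{8428} \approx -2.0018$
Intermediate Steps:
$K = 196$ ($K = \left(-7 - 7\right)^{2} = \left(-14\right)^{2} = 196$)
$- \frac{463}{K} - \frac{31}{-86} = - \frac{463}{196} - \frac{31}{-86} = \left(-463\right) \frac{1}{196} - - \frac{31}{86} = - \frac{463}{196} + \frac{31}{86} = - \frac{16871}{8428}$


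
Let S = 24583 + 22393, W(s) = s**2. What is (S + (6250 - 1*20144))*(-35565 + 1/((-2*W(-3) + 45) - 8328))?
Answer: -9766635633412/8301 ≈ -1.1766e+9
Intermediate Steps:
S = 46976
(S + (6250 - 1*20144))*(-35565 + 1/((-2*W(-3) + 45) - 8328)) = (46976 + (6250 - 1*20144))*(-35565 + 1/((-2*(-3)**2 + 45) - 8328)) = (46976 + (6250 - 20144))*(-35565 + 1/((-2*9 + 45) - 8328)) = (46976 - 13894)*(-35565 + 1/((-18 + 45) - 8328)) = 33082*(-35565 + 1/(27 - 8328)) = 33082*(-35565 + 1/(-8301)) = 33082*(-35565 - 1/8301) = 33082*(-295225066/8301) = -9766635633412/8301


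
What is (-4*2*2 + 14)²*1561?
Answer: 6244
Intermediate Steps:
(-4*2*2 + 14)²*1561 = (-8*2 + 14)²*1561 = (-16 + 14)²*1561 = (-2)²*1561 = 4*1561 = 6244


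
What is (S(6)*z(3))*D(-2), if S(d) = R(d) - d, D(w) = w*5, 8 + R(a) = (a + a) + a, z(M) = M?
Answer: -120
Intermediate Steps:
R(a) = -8 + 3*a (R(a) = -8 + ((a + a) + a) = -8 + (2*a + a) = -8 + 3*a)
D(w) = 5*w
S(d) = -8 + 2*d (S(d) = (-8 + 3*d) - d = -8 + 2*d)
(S(6)*z(3))*D(-2) = ((-8 + 2*6)*3)*(5*(-2)) = ((-8 + 12)*3)*(-10) = (4*3)*(-10) = 12*(-10) = -120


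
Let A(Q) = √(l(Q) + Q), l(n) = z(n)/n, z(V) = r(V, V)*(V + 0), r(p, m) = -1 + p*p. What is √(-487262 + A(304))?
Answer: √(-487262 + √92719) ≈ 697.82*I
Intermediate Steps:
r(p, m) = -1 + p²
z(V) = V*(-1 + V²) (z(V) = (-1 + V²)*(V + 0) = (-1 + V²)*V = V*(-1 + V²))
l(n) = (n³ - n)/n
A(Q) = √(-1 + Q + Q²) (A(Q) = √((-1 + Q²) + Q) = √(-1 + Q + Q²))
√(-487262 + A(304)) = √(-487262 + √(-1 + 304 + 304²)) = √(-487262 + √(-1 + 304 + 92416)) = √(-487262 + √92719)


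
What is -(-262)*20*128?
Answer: 670720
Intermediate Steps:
-(-262)*20*128 = -131*(-40)*128 = 5240*128 = 670720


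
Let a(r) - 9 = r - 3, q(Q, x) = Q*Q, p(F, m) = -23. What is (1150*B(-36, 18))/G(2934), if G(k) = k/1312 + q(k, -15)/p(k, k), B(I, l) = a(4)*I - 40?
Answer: 1388096000/1129409559 ≈ 1.2290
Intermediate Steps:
q(Q, x) = Q²
a(r) = 6 + r (a(r) = 9 + (r - 3) = 9 + (-3 + r) = 6 + r)
B(I, l) = -40 + 10*I (B(I, l) = (6 + 4)*I - 40 = 10*I - 40 = -40 + 10*I)
G(k) = -k²/23 + k/1312 (G(k) = k/1312 + k²/(-23) = k*(1/1312) + k²*(-1/23) = k/1312 - k²/23 = -k²/23 + k/1312)
(1150*B(-36, 18))/G(2934) = (1150*(-40 + 10*(-36)))/(((1/30176)*2934*(23 - 1312*2934))) = (1150*(-40 - 360))/(((1/30176)*2934*(23 - 3849408))) = (1150*(-400))/(((1/30176)*2934*(-3849385))) = -460000/(-5647047795/15088) = -460000*(-15088/5647047795) = 1388096000/1129409559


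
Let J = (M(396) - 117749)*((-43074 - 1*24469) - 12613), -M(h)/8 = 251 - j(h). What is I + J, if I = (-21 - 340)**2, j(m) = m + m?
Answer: 9091503997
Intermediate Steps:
j(m) = 2*m
I = 130321 (I = (-361)**2 = 130321)
M(h) = -2008 + 16*h (M(h) = -8*(251 - 2*h) = -2008 + 16*h)
J = 9091373676 (J = ((-2008 + 16*396) - 117749)*((-43074 - 1*24469) - 12613) = ((-2008 + 6336) - 117749)*((-43074 - 24469) - 12613) = (4328 - 117749)*(-67543 - 12613) = -113421*(-80156) = 9091373676)
I + J = 130321 + 9091373676 = 9091503997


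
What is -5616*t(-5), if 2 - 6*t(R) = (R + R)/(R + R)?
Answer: -936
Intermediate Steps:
t(R) = 1/6 (t(R) = 1/3 - (R + R)/(6*(R + R)) = 1/3 - 2*R/(6*(2*R)) = 1/3 - 2*R*1/(2*R)/6 = 1/3 - 1/6*1 = 1/3 - 1/6 = 1/6)
-5616*t(-5) = -5616*1/6 = -936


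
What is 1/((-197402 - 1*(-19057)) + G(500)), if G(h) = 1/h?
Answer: -500/89172499 ≈ -5.6071e-6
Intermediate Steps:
1/((-197402 - 1*(-19057)) + G(500)) = 1/((-197402 - 1*(-19057)) + 1/500) = 1/((-197402 + 19057) + 1/500) = 1/(-178345 + 1/500) = 1/(-89172499/500) = -500/89172499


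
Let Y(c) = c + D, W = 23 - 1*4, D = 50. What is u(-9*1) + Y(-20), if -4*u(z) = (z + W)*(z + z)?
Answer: 75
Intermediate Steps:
W = 19 (W = 23 - 4 = 19)
Y(c) = 50 + c (Y(c) = c + 50 = 50 + c)
u(z) = -z*(19 + z)/2 (u(z) = -(z + 19)*(z + z)/4 = -(19 + z)*2*z/4 = -z*(19 + z)/2)
u(-9*1) + Y(-20) = -(-9*1)*(19 - 9*1)/2 + (50 - 20) = -1/2*(-9)*(19 - 9) + 30 = -1/2*(-9)*10 + 30 = 45 + 30 = 75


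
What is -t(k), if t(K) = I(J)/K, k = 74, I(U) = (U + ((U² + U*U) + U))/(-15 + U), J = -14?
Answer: 182/1073 ≈ 0.16962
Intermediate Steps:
I(U) = (2*U + 2*U²)/(-15 + U) (I(U) = (U + ((U² + U²) + U))/(-15 + U) = (U + (2*U² + U))/(-15 + U) = (U + (U + 2*U²))/(-15 + U) = (2*U + 2*U²)/(-15 + U))
t(K) = -364/(29*K) (t(K) = (2*(-14)*(1 - 14)/(-15 - 14))/K = (2*(-14)*(-13)/(-29))/K = (2*(-14)*(-1/29)*(-13))/K = -364/(29*K))
-t(k) = -(-364)/(29*74) = -1*(-182/1073) = 182/1073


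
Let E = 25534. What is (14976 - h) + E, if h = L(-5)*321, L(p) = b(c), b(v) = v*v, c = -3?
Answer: 37621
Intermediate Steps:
b(v) = v**2
L(p) = 9 (L(p) = (-3)**2 = 9)
h = 2889 (h = 9*321 = 2889)
(14976 - h) + E = (14976 - 1*2889) + 25534 = (14976 - 2889) + 25534 = 12087 + 25534 = 37621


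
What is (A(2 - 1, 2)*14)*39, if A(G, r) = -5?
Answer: -2730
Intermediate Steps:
(A(2 - 1, 2)*14)*39 = -5*14*39 = -70*39 = -2730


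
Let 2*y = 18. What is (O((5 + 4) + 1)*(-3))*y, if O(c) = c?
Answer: -270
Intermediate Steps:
y = 9 (y = (½)*18 = 9)
(O((5 + 4) + 1)*(-3))*y = (((5 + 4) + 1)*(-3))*9 = ((9 + 1)*(-3))*9 = (10*(-3))*9 = -30*9 = -270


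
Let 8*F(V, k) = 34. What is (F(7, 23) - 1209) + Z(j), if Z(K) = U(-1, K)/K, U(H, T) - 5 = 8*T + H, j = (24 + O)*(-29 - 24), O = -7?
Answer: -4313103/3604 ≈ -1196.8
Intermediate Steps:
j = -901 (j = (24 - 7)*(-29 - 24) = 17*(-53) = -901)
F(V, k) = 17/4 (F(V, k) = (⅛)*34 = 17/4)
U(H, T) = 5 + H + 8*T (U(H, T) = 5 + (8*T + H) = 5 + (H + 8*T) = 5 + H + 8*T)
Z(K) = (4 + 8*K)/K (Z(K) = (5 - 1 + 8*K)/K = (4 + 8*K)/K)
(F(7, 23) - 1209) + Z(j) = (17/4 - 1209) + (8 + 4/(-901)) = -4819/4 + (8 + 4*(-1/901)) = -4819/4 + (8 - 4/901) = -4819/4 + 7204/901 = -4313103/3604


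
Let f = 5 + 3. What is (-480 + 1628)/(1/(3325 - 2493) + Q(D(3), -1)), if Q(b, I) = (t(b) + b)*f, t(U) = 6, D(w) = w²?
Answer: 136448/14263 ≈ 9.5666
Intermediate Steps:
f = 8
Q(b, I) = 48 + 8*b (Q(b, I) = (6 + b)*8 = 48 + 8*b)
(-480 + 1628)/(1/(3325 - 2493) + Q(D(3), -1)) = (-480 + 1628)/(1/(3325 - 2493) + (48 + 8*3²)) = 1148/(1/832 + (48 + 8*9)) = 1148/(1/832 + (48 + 72)) = 1148/(1/832 + 120) = 1148/(99841/832) = 1148*(832/99841) = 136448/14263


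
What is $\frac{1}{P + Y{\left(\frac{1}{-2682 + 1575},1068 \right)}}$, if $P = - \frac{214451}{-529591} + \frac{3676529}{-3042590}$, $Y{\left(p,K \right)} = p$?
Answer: $- \frac{1783740406723830}{1434700541395433} \approx -1.2433$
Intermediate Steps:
$P = - \frac{1294570201549}{1611328280690}$ ($P = \left(-214451\right) \left(- \frac{1}{529591}\right) + 3676529 \left(- \frac{1}{3042590}\right) = \frac{214451}{529591} - \frac{3676529}{3042590} = - \frac{1294570201549}{1611328280690} \approx -0.80342$)
$\frac{1}{P + Y{\left(\frac{1}{-2682 + 1575},1068 \right)}} = \frac{1}{- \frac{1294570201549}{1611328280690} + \frac{1}{-2682 + 1575}} = \frac{1}{- \frac{1294570201549}{1611328280690} + \frac{1}{-1107}} = \frac{1}{- \frac{1294570201549}{1611328280690} - \frac{1}{1107}} = \frac{1}{- \frac{1434700541395433}{1783740406723830}} = - \frac{1783740406723830}{1434700541395433}$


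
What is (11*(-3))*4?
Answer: -132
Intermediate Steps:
(11*(-3))*4 = -33*4 = -132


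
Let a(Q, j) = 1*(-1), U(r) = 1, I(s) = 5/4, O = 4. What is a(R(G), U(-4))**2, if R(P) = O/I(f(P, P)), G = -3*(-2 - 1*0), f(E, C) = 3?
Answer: 1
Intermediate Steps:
I(s) = 5/4 (I(s) = 5*(1/4) = 5/4)
G = 6 (G = -3*(-2 + 0) = -3*(-2) = 6)
R(P) = 16/5 (R(P) = 4/(5/4) = 4*(4/5) = 16/5)
a(Q, j) = -1
a(R(G), U(-4))**2 = (-1)**2 = 1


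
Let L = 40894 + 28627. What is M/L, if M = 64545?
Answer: 64545/69521 ≈ 0.92842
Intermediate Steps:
L = 69521
M/L = 64545/69521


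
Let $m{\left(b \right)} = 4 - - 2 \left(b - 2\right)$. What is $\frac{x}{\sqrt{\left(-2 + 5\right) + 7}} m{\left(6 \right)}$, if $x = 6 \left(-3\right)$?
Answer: $- \frac{108 \sqrt{10}}{5} \approx -68.305$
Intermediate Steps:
$x = -18$
$m{\left(b \right)} = 2 b$ ($m{\left(b \right)} = 4 - - 2 \left(-2 + b\right) = 4 - \left(4 - 2 b\right) = 4 + \left(-4 + 2 b\right) = 2 b$)
$\frac{x}{\sqrt{\left(-2 + 5\right) + 7}} m{\left(6 \right)} = \frac{1}{\sqrt{\left(-2 + 5\right) + 7}} \left(-18\right) 2 \cdot 6 = \frac{1}{\sqrt{3 + 7}} \left(-18\right) 12 = \frac{1}{\sqrt{10}} \left(-18\right) 12 = \frac{\sqrt{10}}{10} \left(-18\right) 12 = - \frac{9 \sqrt{10}}{5} \cdot 12 = - \frac{108 \sqrt{10}}{5}$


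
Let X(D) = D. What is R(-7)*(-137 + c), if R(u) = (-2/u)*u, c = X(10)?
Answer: 254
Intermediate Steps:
c = 10
R(u) = -2
R(-7)*(-137 + c) = -2*(-137 + 10) = -2*(-127) = 254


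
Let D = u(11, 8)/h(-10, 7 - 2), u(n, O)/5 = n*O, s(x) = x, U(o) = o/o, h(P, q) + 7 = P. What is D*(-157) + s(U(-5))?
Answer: 69097/17 ≈ 4064.5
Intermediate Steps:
h(P, q) = -7 + P
U(o) = 1
u(n, O) = 5*O*n (u(n, O) = 5*(n*O) = 5*(O*n) = 5*O*n)
D = -440/17 (D = (5*8*11)/(-7 - 10) = 440/(-17) = 440*(-1/17) = -440/17 ≈ -25.882)
D*(-157) + s(U(-5)) = -440/17*(-157) + 1 = 69080/17 + 1 = 69097/17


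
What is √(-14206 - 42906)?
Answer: 22*I*√118 ≈ 238.98*I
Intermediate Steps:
√(-14206 - 42906) = √(-57112) = 22*I*√118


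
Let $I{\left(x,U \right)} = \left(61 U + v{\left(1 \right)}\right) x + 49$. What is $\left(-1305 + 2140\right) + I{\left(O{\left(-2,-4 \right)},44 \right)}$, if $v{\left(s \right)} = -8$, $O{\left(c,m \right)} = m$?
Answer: $-9820$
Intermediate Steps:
$I{\left(x,U \right)} = 49 + x \left(-8 + 61 U\right)$ ($I{\left(x,U \right)} = \left(61 U - 8\right) x + 49 = \left(-8 + 61 U\right) x + 49 = x \left(-8 + 61 U\right) + 49 = 49 + x \left(-8 + 61 U\right)$)
$\left(-1305 + 2140\right) + I{\left(O{\left(-2,-4 \right)},44 \right)} = \left(-1305 + 2140\right) + \left(49 - -32 + 61 \cdot 44 \left(-4\right)\right) = 835 + \left(49 + 32 - 10736\right) = 835 - 10655 = -9820$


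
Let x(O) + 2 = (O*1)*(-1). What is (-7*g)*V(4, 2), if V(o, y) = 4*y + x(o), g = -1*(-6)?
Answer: -84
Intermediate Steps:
g = 6
x(O) = -2 - O (x(O) = -2 + (O*1)*(-1) = -2 + O*(-1) = -2 - O)
V(o, y) = -2 - o + 4*y (V(o, y) = 4*y + (-2 - o) = -2 - o + 4*y)
(-7*g)*V(4, 2) = (-7*6)*(-2 - 1*4 + 4*2) = -42*(-2 - 4 + 8) = -42*2 = -84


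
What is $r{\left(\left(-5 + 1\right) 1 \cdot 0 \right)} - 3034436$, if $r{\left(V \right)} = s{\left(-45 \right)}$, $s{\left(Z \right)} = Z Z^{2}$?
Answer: $-3125561$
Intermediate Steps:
$s{\left(Z \right)} = Z^{3}$
$r{\left(V \right)} = -91125$ ($r{\left(V \right)} = \left(-45\right)^{3} = -91125$)
$r{\left(\left(-5 + 1\right) 1 \cdot 0 \right)} - 3034436 = -91125 - 3034436 = -3125561$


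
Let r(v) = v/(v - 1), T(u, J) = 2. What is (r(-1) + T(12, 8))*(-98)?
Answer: -245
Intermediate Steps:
r(v) = v/(-1 + v)
(r(-1) + T(12, 8))*(-98) = (-1/(-1 - 1) + 2)*(-98) = (-1/(-2) + 2)*(-98) = (-1*(-1/2) + 2)*(-98) = (1/2 + 2)*(-98) = (5/2)*(-98) = -245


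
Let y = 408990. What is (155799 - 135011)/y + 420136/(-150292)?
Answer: -21088394068/7683490635 ≈ -2.7446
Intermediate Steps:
(155799 - 135011)/y + 420136/(-150292) = (155799 - 135011)/408990 + 420136/(-150292) = 20788*(1/408990) + 420136*(-1/150292) = 10394/204495 - 105034/37573 = -21088394068/7683490635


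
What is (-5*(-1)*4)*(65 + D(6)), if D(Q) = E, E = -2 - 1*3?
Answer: 1200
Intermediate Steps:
E = -5 (E = -2 - 3 = -5)
D(Q) = -5
(-5*(-1)*4)*(65 + D(6)) = (-5*(-1)*4)*(65 - 5) = (5*4)*60 = 20*60 = 1200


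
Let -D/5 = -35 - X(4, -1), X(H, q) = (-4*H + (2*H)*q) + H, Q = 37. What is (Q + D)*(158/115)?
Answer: 17696/115 ≈ 153.88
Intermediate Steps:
X(H, q) = -3*H + 2*H*q (X(H, q) = (-4*H + 2*H*q) + H = -3*H + 2*H*q)
D = 75 (D = -5*(-35 - 4*(-3 + 2*(-1))) = -5*(-35 - 4*(-3 - 2)) = -5*(-35 - 4*(-5)) = -5*(-35 - 1*(-20)) = -5*(-35 + 20) = -5*(-15) = 75)
(Q + D)*(158/115) = (37 + 75)*(158/115) = 112*(158*(1/115)) = 112*(158/115) = 17696/115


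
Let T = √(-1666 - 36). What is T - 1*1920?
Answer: -1920 + I*√1702 ≈ -1920.0 + 41.255*I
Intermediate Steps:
T = I*√1702 (T = √(-1702) = I*√1702 ≈ 41.255*I)
T - 1*1920 = I*√1702 - 1*1920 = I*√1702 - 1920 = -1920 + I*√1702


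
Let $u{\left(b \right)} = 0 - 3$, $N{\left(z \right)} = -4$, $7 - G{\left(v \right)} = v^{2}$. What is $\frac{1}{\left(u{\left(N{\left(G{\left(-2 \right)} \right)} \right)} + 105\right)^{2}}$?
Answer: $\frac{1}{10404} \approx 9.6117 \cdot 10^{-5}$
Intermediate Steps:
$G{\left(v \right)} = 7 - v^{2}$
$u{\left(b \right)} = -3$ ($u{\left(b \right)} = 0 - 3 = -3$)
$\frac{1}{\left(u{\left(N{\left(G{\left(-2 \right)} \right)} \right)} + 105\right)^{2}} = \frac{1}{\left(-3 + 105\right)^{2}} = \frac{1}{102^{2}} = \frac{1}{10404}$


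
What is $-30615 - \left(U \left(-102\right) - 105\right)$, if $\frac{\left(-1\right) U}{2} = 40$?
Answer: $-38670$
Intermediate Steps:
$U = -80$ ($U = \left(-2\right) 40 = -80$)
$-30615 - \left(U \left(-102\right) - 105\right) = -30615 - \left(\left(-80\right) \left(-102\right) - 105\right) = -30615 - \left(8160 - 105\right) = -30615 - 8055 = -38670$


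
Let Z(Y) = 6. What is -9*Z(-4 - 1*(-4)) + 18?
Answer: -36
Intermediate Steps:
-9*Z(-4 - 1*(-4)) + 18 = -9*6 + 18 = -54 + 18 = -36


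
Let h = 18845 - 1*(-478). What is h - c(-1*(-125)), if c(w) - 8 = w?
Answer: 19190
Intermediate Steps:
c(w) = 8 + w
h = 19323 (h = 18845 + 478 = 19323)
h - c(-1*(-125)) = 19323 - (8 - 1*(-125)) = 19323 - (8 + 125) = 19323 - 1*133 = 19323 - 133 = 19190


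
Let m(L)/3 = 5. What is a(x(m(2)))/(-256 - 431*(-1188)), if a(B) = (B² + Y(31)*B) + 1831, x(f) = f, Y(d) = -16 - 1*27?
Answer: 1411/511772 ≈ 0.0027571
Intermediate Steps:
m(L) = 15 (m(L) = 3*5 = 15)
Y(d) = -43 (Y(d) = -16 - 27 = -43)
a(B) = 1831 + B² - 43*B (a(B) = (B² - 43*B) + 1831 = 1831 + B² - 43*B)
a(x(m(2)))/(-256 - 431*(-1188)) = (1831 + 15² - 43*15)/(-256 - 431*(-1188)) = (1831 + 225 - 645)/(-256 + 512028) = 1411/511772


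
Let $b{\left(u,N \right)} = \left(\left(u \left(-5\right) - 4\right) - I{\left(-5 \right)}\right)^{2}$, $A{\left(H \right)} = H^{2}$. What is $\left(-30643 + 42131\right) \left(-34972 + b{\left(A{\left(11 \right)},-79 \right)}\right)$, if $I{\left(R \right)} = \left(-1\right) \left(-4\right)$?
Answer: $3915075936$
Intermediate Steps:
$I{\left(R \right)} = 4$
$b{\left(u,N \right)} = \left(-8 - 5 u\right)^{2}$ ($b{\left(u,N \right)} = \left(\left(u \left(-5\right) - 4\right) - 4\right)^{2} = \left(\left(- 5 u - 4\right) - 4\right)^{2} = \left(\left(-4 - 5 u\right) - 4\right)^{2} = \left(-8 - 5 u\right)^{2}$)
$\left(-30643 + 42131\right) \left(-34972 + b{\left(A{\left(11 \right)},-79 \right)}\right) = \left(-30643 + 42131\right) \left(-34972 + \left(8 + 5 \cdot 11^{2}\right)^{2}\right) = 11488 \left(-34972 + \left(8 + 5 \cdot 121\right)^{2}\right) = 11488 \left(-34972 + \left(8 + 605\right)^{2}\right) = 11488 \left(-34972 + 613^{2}\right) = 11488 \left(-34972 + 375769\right) = 11488 \cdot 340797 = 3915075936$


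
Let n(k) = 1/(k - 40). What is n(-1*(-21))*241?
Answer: -241/19 ≈ -12.684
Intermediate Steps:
n(k) = 1/(-40 + k)
n(-1*(-21))*241 = 241/(-40 - 1*(-21)) = 241/(-40 + 21) = 241/(-19) = -1/19*241 = -241/19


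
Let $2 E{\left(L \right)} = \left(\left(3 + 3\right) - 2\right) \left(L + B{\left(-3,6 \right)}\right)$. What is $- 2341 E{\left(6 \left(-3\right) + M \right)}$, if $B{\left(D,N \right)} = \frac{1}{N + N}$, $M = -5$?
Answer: $\frac{643775}{6} \approx 1.073 \cdot 10^{5}$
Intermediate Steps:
$B{\left(D,N \right)} = \frac{1}{2 N}$
$E{\left(L \right)} = \frac{1}{6} + 2 L$ ($E{\left(L \right)} = \frac{\left(\left(3 + 3\right) - 2\right) \left(L + \frac{1}{2 \cdot 6}\right)}{2} = \frac{\left(6 - 2\right) \left(L + \frac{1}{2} \cdot \frac{1}{6}\right)}{2} = \frac{4 \left(L + \frac{1}{12}\right)}{2} = \frac{4 \left(\frac{1}{12} + L\right)}{2} = \frac{\frac{1}{3} + 4 L}{2} = \frac{1}{6} + 2 L$)
$- 2341 E{\left(6 \left(-3\right) + M \right)} = - 2341 \left(\frac{1}{6} + 2 \left(6 \left(-3\right) - 5\right)\right) = - 2341 \left(\frac{1}{6} + 2 \left(-18 - 5\right)\right) = - 2341 \left(\frac{1}{6} + 2 \left(-23\right)\right) = - 2341 \left(\frac{1}{6} - 46\right) = \left(-2341\right) \left(- \frac{275}{6}\right) = \frac{643775}{6}$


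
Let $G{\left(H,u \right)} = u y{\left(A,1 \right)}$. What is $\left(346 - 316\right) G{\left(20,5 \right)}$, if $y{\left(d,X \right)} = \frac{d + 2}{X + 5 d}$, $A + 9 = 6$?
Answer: $\frac{75}{7} \approx 10.714$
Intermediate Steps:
$A = -3$ ($A = -9 + 6 = -3$)
$y{\left(d,X \right)} = \frac{2 + d}{X + 5 d}$
$G{\left(H,u \right)} = \frac{u}{14}$ ($G{\left(H,u \right)} = u \frac{2 - 3}{1 + 5 \left(-3\right)} = u \frac{1}{1 - 15} \left(-1\right) = u \frac{1}{-14} \left(-1\right) = u \left(\left(- \frac{1}{14}\right) \left(-1\right)\right) = u \frac{1}{14} = \frac{u}{14}$)
$\left(346 - 316\right) G{\left(20,5 \right)} = \left(346 - 316\right) \frac{1}{14} \cdot 5 = 30 \cdot \frac{5}{14} = \frac{75}{7}$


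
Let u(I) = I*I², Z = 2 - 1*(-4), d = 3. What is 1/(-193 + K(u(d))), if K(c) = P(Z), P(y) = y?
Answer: -1/187 ≈ -0.0053476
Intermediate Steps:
Z = 6 (Z = 2 + 4 = 6)
u(I) = I³
K(c) = 6
1/(-193 + K(u(d))) = 1/(-193 + 6) = 1/(-187) = -1/187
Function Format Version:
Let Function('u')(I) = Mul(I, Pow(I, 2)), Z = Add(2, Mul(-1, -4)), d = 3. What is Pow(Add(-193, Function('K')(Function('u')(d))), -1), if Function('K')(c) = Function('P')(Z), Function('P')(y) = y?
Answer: Rational(-1, 187) ≈ -0.0053476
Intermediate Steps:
Z = 6 (Z = Add(2, 4) = 6)
Function('u')(I) = Pow(I, 3)
Function('K')(c) = 6
Pow(Add(-193, Function('K')(Function('u')(d))), -1) = Pow(Add(-193, 6), -1) = Pow(-187, -1) = Rational(-1, 187)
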